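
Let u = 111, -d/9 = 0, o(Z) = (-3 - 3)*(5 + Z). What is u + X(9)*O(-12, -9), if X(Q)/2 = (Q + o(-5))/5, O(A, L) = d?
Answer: 111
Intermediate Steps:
o(Z) = -30 - 6*Z (o(Z) = -6*(5 + Z) = -30 - 6*Z)
d = 0 (d = -9*0 = 0)
O(A, L) = 0
X(Q) = 2*Q/5 (X(Q) = 2*((Q + (-30 - 6*(-5)))/5) = 2*((Q + (-30 + 30))*(⅕)) = 2*((Q + 0)*(⅕)) = 2*(Q*(⅕)) = 2*(Q/5) = 2*Q/5)
u + X(9)*O(-12, -9) = 111 + ((⅖)*9)*0 = 111 + (18/5)*0 = 111 + 0 = 111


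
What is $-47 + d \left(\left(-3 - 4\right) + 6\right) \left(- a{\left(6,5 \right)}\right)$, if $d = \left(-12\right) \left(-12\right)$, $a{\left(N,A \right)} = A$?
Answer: $673$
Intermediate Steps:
$d = 144$
$-47 + d \left(\left(-3 - 4\right) + 6\right) \left(- a{\left(6,5 \right)}\right) = -47 + 144 \left(\left(-3 - 4\right) + 6\right) \left(\left(-1\right) 5\right) = -47 + 144 \left(-7 + 6\right) \left(-5\right) = -47 + 144 \left(\left(-1\right) \left(-5\right)\right) = -47 + 144 \cdot 5 = -47 + 720 = 673$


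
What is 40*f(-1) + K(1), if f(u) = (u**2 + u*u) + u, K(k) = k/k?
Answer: 41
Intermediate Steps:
K(k) = 1
f(u) = u + 2*u**2 (f(u) = (u**2 + u**2) + u = 2*u**2 + u = u + 2*u**2)
40*f(-1) + K(1) = 40*(-(1 + 2*(-1))) + 1 = 40*(-(1 - 2)) + 1 = 40*(-1*(-1)) + 1 = 40*1 + 1 = 40 + 1 = 41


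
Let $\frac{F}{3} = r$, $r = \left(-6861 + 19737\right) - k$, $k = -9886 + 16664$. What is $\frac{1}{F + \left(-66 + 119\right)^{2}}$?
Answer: $\frac{1}{21103} \approx 4.7387 \cdot 10^{-5}$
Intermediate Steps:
$k = 6778$
$r = 6098$ ($r = \left(-6861 + 19737\right) - 6778 = 12876 - 6778 = 6098$)
$F = 18294$ ($F = 3 \cdot 6098 = 18294$)
$\frac{1}{F + \left(-66 + 119\right)^{2}} = \frac{1}{18294 + \left(-66 + 119\right)^{2}} = \frac{1}{18294 + 53^{2}} = \frac{1}{18294 + 2809} = \frac{1}{21103}$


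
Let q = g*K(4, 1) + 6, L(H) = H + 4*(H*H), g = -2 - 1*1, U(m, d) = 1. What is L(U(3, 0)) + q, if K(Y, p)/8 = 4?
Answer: -85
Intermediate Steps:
K(Y, p) = 32 (K(Y, p) = 8*4 = 32)
g = -3 (g = -2 - 1 = -3)
L(H) = H + 4*H²
q = -90 (q = -3*32 + 6 = -96 + 6 = -90)
L(U(3, 0)) + q = 1*(1 + 4*1) - 90 = 1*(1 + 4) - 90 = 1*5 - 90 = 5 - 90 = -85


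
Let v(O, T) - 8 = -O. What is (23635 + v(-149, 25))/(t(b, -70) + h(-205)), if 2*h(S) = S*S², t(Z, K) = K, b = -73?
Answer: -47584/8615265 ≈ -0.0055232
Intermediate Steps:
h(S) = S³/2 (h(S) = (S*S²)/2 = S³/2)
v(O, T) = 8 - O
(23635 + v(-149, 25))/(t(b, -70) + h(-205)) = (23635 + (8 - 1*(-149)))/(-70 + (½)*(-205)³) = (23635 + (8 + 149))/(-70 + (½)*(-8615125)) = (23635 + 157)/(-70 - 8615125/2) = 23792/(-8615265/2) = 23792*(-2/8615265) = -47584/8615265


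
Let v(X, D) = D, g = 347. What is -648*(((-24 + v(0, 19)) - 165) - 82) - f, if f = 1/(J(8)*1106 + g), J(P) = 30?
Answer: 5474824991/33527 ≈ 1.6330e+5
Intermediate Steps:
f = 1/33527 (f = 1/(30*1106 + 347) = 1/(33180 + 347) = 1/33527 ≈ 2.9827e-5)
-648*(((-24 + v(0, 19)) - 165) - 82) - f = -648*(((-24 + 19) - 165) - 82) - 1*1/33527 = -648*((-5 - 165) - 82) - 1/33527 = -648*(-170 - 82) - 1/33527 = -648*(-252) - 1/33527 = 163296 - 1/33527 = 5474824991/33527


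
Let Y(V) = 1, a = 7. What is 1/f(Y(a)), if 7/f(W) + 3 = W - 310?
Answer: -312/7 ≈ -44.571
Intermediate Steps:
f(W) = 7/(-313 + W) (f(W) = 7/(-3 + (W - 310)) = 7/(-3 + (-310 + W)) = 7/(-313 + W))
1/f(Y(a)) = 1/(7/(-313 + 1)) = 1/(7/(-312)) = 1/(7*(-1/312)) = 1/(-7/312) = -312/7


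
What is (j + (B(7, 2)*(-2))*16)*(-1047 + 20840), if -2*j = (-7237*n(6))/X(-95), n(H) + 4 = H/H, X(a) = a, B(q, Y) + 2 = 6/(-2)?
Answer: 1031433023/190 ≈ 5.4286e+6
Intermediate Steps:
B(q, Y) = -5 (B(q, Y) = -2 + 6/(-2) = -2 + 6*(-½) = -2 - 3 = -5)
n(H) = -3 (n(H) = -4 + H/H = -4 + 1 = -3)
j = 21711/190 (j = -(-7237*(-3))/(2*(-95)) = -21711*(-1)/(2*95) = -½*(-21711/95) = 21711/190 ≈ 114.27)
(j + (B(7, 2)*(-2))*16)*(-1047 + 20840) = (21711/190 - 5*(-2)*16)*(-1047 + 20840) = (21711/190 + 10*16)*19793 = (21711/190 + 160)*19793 = (52111/190)*19793 = 1031433023/190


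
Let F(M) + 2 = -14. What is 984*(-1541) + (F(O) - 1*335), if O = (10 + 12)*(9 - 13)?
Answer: -1516695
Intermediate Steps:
O = -88 (O = 22*(-4) = -88)
F(M) = -16 (F(M) = -2 - 14 = -16)
984*(-1541) + (F(O) - 1*335) = 984*(-1541) + (-16 - 1*335) = -1516344 + (-16 - 335) = -1516344 - 351 = -1516695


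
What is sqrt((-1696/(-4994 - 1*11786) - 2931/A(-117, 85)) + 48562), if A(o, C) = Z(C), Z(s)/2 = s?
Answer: sqrt(987563468735210)/142630 ≈ 220.33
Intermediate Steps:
Z(s) = 2*s
A(o, C) = 2*C
sqrt((-1696/(-4994 - 1*11786) - 2931/A(-117, 85)) + 48562) = sqrt((-1696/(-4994 - 1*11786) - 2931/(2*85)) + 48562) = sqrt((-1696/(-4994 - 11786) - 2931/170) + 48562) = sqrt((-1696/(-16780) - 2931*1/170) + 48562) = sqrt((-1696*(-1/16780) - 2931/170) + 48562) = sqrt((424/4195 - 2931/170) + 48562) = sqrt(-2444693/142630 + 48562) = sqrt(6923953367/142630) = sqrt(987563468735210)/142630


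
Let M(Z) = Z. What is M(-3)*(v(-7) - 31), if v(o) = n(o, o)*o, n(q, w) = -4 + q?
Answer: -138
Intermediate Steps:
v(o) = o*(-4 + o) (v(o) = (-4 + o)*o = o*(-4 + o))
M(-3)*(v(-7) - 31) = -3*(-7*(-4 - 7) - 31) = -3*(-7*(-11) - 31) = -3*(77 - 31) = -3*46 = -138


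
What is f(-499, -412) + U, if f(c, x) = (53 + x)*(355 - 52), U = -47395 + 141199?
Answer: -14973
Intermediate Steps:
U = 93804
f(c, x) = 16059 + 303*x (f(c, x) = (53 + x)*303 = 16059 + 303*x)
f(-499, -412) + U = (16059 + 303*(-412)) + 93804 = (16059 - 124836) + 93804 = -108777 + 93804 = -14973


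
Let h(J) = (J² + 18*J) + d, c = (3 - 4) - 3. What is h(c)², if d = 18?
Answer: 1444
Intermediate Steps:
c = -4 (c = -1 - 3 = -4)
h(J) = 18 + J² + 18*J (h(J) = (J² + 18*J) + 18 = 18 + J² + 18*J)
h(c)² = (18 + (-4)² + 18*(-4))² = (18 + 16 - 72)² = (-38)² = 1444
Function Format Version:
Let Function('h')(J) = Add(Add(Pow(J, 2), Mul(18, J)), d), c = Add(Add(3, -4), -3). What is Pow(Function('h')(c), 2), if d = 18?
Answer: 1444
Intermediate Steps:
c = -4 (c = Add(-1, -3) = -4)
Function('h')(J) = Add(18, Pow(J, 2), Mul(18, J)) (Function('h')(J) = Add(Add(Pow(J, 2), Mul(18, J)), 18) = Add(18, Pow(J, 2), Mul(18, J)))
Pow(Function('h')(c), 2) = Pow(Add(18, Pow(-4, 2), Mul(18, -4)), 2) = Pow(Add(18, 16, -72), 2) = Pow(-38, 2) = 1444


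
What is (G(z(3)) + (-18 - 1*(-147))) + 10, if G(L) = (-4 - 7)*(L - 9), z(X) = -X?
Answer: 271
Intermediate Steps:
G(L) = 99 - 11*L (G(L) = -11*(-9 + L) = 99 - 11*L)
(G(z(3)) + (-18 - 1*(-147))) + 10 = ((99 - (-11)*3) + (-18 - 1*(-147))) + 10 = ((99 - 11*(-3)) + (-18 + 147)) + 10 = ((99 + 33) + 129) + 10 = (132 + 129) + 10 = 261 + 10 = 271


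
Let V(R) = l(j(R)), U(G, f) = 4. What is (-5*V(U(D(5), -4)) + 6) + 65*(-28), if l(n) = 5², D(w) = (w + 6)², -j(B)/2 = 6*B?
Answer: -1939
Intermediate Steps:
j(B) = -12*B
D(w) = (6 + w)²
l(n) = 25
V(R) = 25
(-5*V(U(D(5), -4)) + 6) + 65*(-28) = (-5*25 + 6) + 65*(-28) = (-125 + 6) - 1820 = -119 - 1820 = -1939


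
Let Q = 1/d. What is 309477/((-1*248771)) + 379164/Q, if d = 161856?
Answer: 15267068404546587/248771 ≈ 6.1370e+10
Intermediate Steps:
Q = 1/161856 ≈ 6.1783e-6
309477/((-1*248771)) + 379164/Q = 309477/((-1*248771)) + 379164/(1/161856) = 309477/(-248771) + 379164*161856 = 309477*(-1/248771) + 61369968384 = -309477/248771 + 61369968384 = 15267068404546587/248771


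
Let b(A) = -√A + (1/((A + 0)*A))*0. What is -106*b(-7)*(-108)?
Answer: -11448*I*√7 ≈ -30289.0*I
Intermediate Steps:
b(A) = -√A (b(A) = -√A + (1/(A*A))*0 = -√A + 0/A² = -√A + 0 = -√A)
-106*b(-7)*(-108) = -(-106)*√(-7)*(-108) = -(-106)*I*√7*(-108) = (106*I*√7)*(-108) = -11448*I*√7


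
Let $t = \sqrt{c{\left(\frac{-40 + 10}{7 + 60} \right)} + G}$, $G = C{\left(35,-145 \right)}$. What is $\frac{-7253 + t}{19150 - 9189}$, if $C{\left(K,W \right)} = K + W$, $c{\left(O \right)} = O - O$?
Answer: $- \frac{7253}{9961} + \frac{i \sqrt{110}}{9961} \approx -0.72814 + 0.0010529 i$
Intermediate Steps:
$c{\left(O \right)} = 0$
$G = -110$ ($G = 35 - 145 = -110$)
$t = i \sqrt{110}$ ($t = \sqrt{0 - 110} = \sqrt{-110} = i \sqrt{110} \approx 10.488 i$)
$\frac{-7253 + t}{19150 - 9189} = \frac{-7253 + i \sqrt{110}}{19150 - 9189} = \frac{-7253 + i \sqrt{110}}{9961} = \left(-7253 + i \sqrt{110}\right) \frac{1}{9961} = - \frac{7253}{9961} + \frac{i \sqrt{110}}{9961}$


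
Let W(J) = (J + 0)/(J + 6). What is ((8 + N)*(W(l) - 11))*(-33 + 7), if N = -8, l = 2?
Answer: 0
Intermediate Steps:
W(J) = J/(6 + J)
((8 + N)*(W(l) - 11))*(-33 + 7) = ((8 - 8)*(2/(6 + 2) - 11))*(-33 + 7) = (0*(2/8 - 11))*(-26) = (0*(2*(⅛) - 11))*(-26) = (0*(¼ - 11))*(-26) = (0*(-43/4))*(-26) = 0*(-26) = 0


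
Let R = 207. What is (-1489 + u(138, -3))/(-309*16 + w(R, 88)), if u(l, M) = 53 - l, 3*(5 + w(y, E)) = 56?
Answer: 4722/14791 ≈ 0.31925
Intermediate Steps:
w(y, E) = 41/3 (w(y, E) = -5 + (⅓)*56 = -5 + 56/3 = 41/3)
(-1489 + u(138, -3))/(-309*16 + w(R, 88)) = (-1489 + (53 - 1*138))/(-309*16 + 41/3) = (-1489 + (53 - 138))/(-4944 + 41/3) = (-1489 - 85)/(-14791/3) = -1574*(-3/14791) = 4722/14791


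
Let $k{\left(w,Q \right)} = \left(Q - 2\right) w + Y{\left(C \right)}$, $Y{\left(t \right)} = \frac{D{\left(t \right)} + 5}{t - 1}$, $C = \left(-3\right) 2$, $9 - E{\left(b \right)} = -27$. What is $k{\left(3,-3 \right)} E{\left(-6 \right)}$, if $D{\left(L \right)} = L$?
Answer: $- \frac{3744}{7} \approx -534.86$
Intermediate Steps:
$E{\left(b \right)} = 36$ ($E{\left(b \right)} = 9 - -27 = 9 + 27 = 36$)
$C = -6$
$Y{\left(t \right)} = \frac{5 + t}{-1 + t}$ ($Y{\left(t \right)} = \frac{t + 5}{t - 1} = \frac{5 + t}{-1 + t}$)
$k{\left(w,Q \right)} = \frac{1}{7} + w \left(-2 + Q\right)$ ($k{\left(w,Q \right)} = \left(Q - 2\right) w + \frac{5 - 6}{-1 - 6} = \left(-2 + Q\right) w + \frac{1}{-7} \left(-1\right) = w \left(-2 + Q\right) - - \frac{1}{7} = w \left(-2 + Q\right) + \frac{1}{7} = \frac{1}{7} + w \left(-2 + Q\right)$)
$k{\left(3,-3 \right)} E{\left(-6 \right)} = \left(\frac{1}{7} - 6 - 9\right) 36 = \left(- \frac{104}{7}\right) 36 = - \frac{3744}{7}$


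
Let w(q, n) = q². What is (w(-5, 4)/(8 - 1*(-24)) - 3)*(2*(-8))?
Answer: 71/2 ≈ 35.500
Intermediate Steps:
(w(-5, 4)/(8 - 1*(-24)) - 3)*(2*(-8)) = ((-5)²/(8 - 1*(-24)) - 3)*(2*(-8)) = (25/(8 + 24) - 3)*(-16) = (25/32 - 3)*(-16) = -71/32*(-16) = 71/2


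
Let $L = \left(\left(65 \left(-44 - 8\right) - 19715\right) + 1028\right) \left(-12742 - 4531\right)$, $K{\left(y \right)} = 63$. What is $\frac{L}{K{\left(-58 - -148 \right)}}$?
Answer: $\frac{381163291}{63} \approx 6.0502 \cdot 10^{6}$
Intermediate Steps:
$L = 381163291$ ($L = \left(\left(65 \left(-52\right) - 19715\right) + 1028\right) \left(-17273\right) = \left(\left(-3380 - 19715\right) + 1028\right) \left(-17273\right) = \left(-23095 + 1028\right) \left(-17273\right) = \left(-22067\right) \left(-17273\right) = 381163291$)
$\frac{L}{K{\left(-58 - -148 \right)}} = \frac{381163291}{63}$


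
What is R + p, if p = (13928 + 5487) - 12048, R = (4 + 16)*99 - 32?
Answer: 9315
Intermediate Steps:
R = 1948 (R = 20*99 - 32 = 1980 - 32 = 1948)
p = 7367 (p = 19415 - 12048 = 7367)
R + p = 1948 + 7367 = 9315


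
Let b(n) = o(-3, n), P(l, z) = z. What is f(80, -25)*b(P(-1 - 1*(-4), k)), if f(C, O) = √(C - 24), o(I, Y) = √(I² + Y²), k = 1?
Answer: 4*√35 ≈ 23.664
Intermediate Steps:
b(n) = √(9 + n²) (b(n) = √((-3)² + n²) = √(9 + n²))
f(C, O) = √(-24 + C)
f(80, -25)*b(P(-1 - 1*(-4), k)) = √(-24 + 80)*√(9 + 1²) = √56*√(9 + 1) = (2*√14)*√10 = 4*√35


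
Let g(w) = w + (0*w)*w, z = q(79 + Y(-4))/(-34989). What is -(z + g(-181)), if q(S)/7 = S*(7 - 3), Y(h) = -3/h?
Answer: 6335242/34989 ≈ 181.06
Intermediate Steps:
q(S) = 28*S (q(S) = 7*(S*(7 - 3)) = 7*(S*4) = 7*(4*S) = 28*S)
z = -2233/34989 (z = (28*(79 - 3/(-4)))/(-34989) = (28*(79 - 3*(-¼)))*(-1/34989) = (28*(79 + ¾))*(-1/34989) = (28*(319/4))*(-1/34989) = 2233*(-1/34989) = -2233/34989 ≈ -0.063820)
g(w) = w (g(w) = w + 0*w = w + 0 = w)
-(z + g(-181)) = -(-2233/34989 - 181) = -1*(-6335242/34989) = 6335242/34989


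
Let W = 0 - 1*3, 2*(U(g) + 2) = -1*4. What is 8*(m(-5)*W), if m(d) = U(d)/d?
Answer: -96/5 ≈ -19.200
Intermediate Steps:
U(g) = -4 (U(g) = -2 + (-1*4)/2 = -2 + (½)*(-4) = -2 - 2 = -4)
m(d) = -4/d
W = -3 (W = 0 - 3 = -3)
8*(m(-5)*W) = 8*(-4/(-5)*(-3)) = 8*(-4*(-⅕)*(-3)) = 8*((⅘)*(-3)) = 8*(-12/5) = -96/5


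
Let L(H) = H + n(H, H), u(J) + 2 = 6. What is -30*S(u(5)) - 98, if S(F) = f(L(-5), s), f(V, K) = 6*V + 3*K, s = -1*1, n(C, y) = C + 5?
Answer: 892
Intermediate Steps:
n(C, y) = 5 + C
u(J) = 4 (u(J) = -2 + 6 = 4)
L(H) = 5 + 2*H (L(H) = H + (5 + H) = 5 + 2*H)
s = -1
f(V, K) = 3*K + 6*V
S(F) = -33 (S(F) = 3*(-1) + 6*(5 + 2*(-5)) = -3 + 6*(5 - 10) = -3 + 6*(-5) = -3 - 30 = -33)
-30*S(u(5)) - 98 = -30*(-33) - 98 = 990 - 98 = 892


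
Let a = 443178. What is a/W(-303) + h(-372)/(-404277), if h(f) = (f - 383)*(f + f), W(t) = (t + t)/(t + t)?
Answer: 59722036862/134759 ≈ 4.4318e+5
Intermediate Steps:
W(t) = 1 (W(t) = (2*t)/((2*t)) = (2*t)*(1/(2*t)) = 1)
h(f) = 2*f*(-383 + f) (h(f) = (-383 + f)*(2*f) = 2*f*(-383 + f))
a/W(-303) + h(-372)/(-404277) = 443178/1 + (2*(-372)*(-383 - 372))/(-404277) = 443178*1 + (2*(-372)*(-755))*(-1/404277) = 443178 + 561720*(-1/404277) = 443178 - 187240/134759 = 59722036862/134759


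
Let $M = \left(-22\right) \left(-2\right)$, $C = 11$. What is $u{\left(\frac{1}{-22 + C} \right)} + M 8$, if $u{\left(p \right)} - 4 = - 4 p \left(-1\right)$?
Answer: $\frac{3912}{11} \approx 355.64$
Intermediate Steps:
$M = 44$
$u{\left(p \right)} = 4 + 4 p$ ($u{\left(p \right)} = 4 + - 4 p \left(-1\right) = 4 + 4 p$)
$u{\left(\frac{1}{-22 + C} \right)} + M 8 = \left(4 + \frac{4}{-22 + 11}\right) + 44 \cdot 8 = \left(4 + \frac{4}{-11}\right) + 352 = \left(4 + 4 \left(- \frac{1}{11}\right)\right) + 352 = \left(4 - \frac{4}{11}\right) + 352 = \frac{40}{11} + 352 = \frac{3912}{11}$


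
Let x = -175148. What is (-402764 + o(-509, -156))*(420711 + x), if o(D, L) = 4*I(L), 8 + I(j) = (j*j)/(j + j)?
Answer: -98988409804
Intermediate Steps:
I(j) = -8 + j/2 (I(j) = -8 + (j*j)/(j + j) = -8 + j²/((2*j)) = -8 + j²*(1/(2*j)) = -8 + j/2)
o(D, L) = -32 + 2*L (o(D, L) = 4*(-8 + L/2) = -32 + 2*L)
(-402764 + o(-509, -156))*(420711 + x) = (-402764 + (-32 + 2*(-156)))*(420711 - 175148) = (-402764 + (-32 - 312))*245563 = (-402764 - 344)*245563 = -403108*245563 = -98988409804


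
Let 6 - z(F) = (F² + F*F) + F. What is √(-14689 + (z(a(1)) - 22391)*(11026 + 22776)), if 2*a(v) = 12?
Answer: I*√759309015 ≈ 27556.0*I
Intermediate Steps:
a(v) = 6 (a(v) = (½)*12 = 6)
z(F) = 6 - F - 2*F² (z(F) = 6 - ((F² + F*F) + F) = 6 - ((F² + F²) + F) = 6 - (2*F² + F) = 6 - (F + 2*F²) = 6 + (-F - 2*F²) = 6 - F - 2*F²)
√(-14689 + (z(a(1)) - 22391)*(11026 + 22776)) = √(-14689 + ((6 - 1*6 - 2*6²) - 22391)*(11026 + 22776)) = √(-14689 + ((6 - 6 - 2*36) - 22391)*33802) = √(-14689 + ((6 - 6 - 72) - 22391)*33802) = √(-14689 + (-72 - 22391)*33802) = √(-14689 - 22463*33802) = √(-14689 - 759294326) = √(-759309015) = I*√759309015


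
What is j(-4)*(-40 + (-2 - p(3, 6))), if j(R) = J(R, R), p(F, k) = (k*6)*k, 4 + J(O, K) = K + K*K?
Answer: -2064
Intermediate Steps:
J(O, K) = -4 + K + K**2 (J(O, K) = -4 + (K + K*K) = -4 + (K + K**2) = -4 + K + K**2)
p(F, k) = 6*k**2 (p(F, k) = (6*k)*k = 6*k**2)
j(R) = -4 + R + R**2
j(-4)*(-40 + (-2 - p(3, 6))) = (-4 - 4 + (-4)**2)*(-40 + (-2 - 6*6**2)) = (-4 - 4 + 16)*(-40 + (-2 - 6*36)) = 8*(-40 + (-2 - 1*216)) = 8*(-40 + (-2 - 216)) = 8*(-40 - 218) = 8*(-258) = -2064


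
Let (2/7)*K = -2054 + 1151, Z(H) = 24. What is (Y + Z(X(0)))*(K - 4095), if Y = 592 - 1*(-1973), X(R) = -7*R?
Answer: -37568979/2 ≈ -1.8784e+7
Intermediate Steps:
Y = 2565 (Y = 592 + 1973 = 2565)
K = -6321/2 (K = 7*(-2054 + 1151)/2 = (7/2)*(-903) = -6321/2 ≈ -3160.5)
(Y + Z(X(0)))*(K - 4095) = (2565 + 24)*(-6321/2 - 4095) = 2589*(-14511/2) = -37568979/2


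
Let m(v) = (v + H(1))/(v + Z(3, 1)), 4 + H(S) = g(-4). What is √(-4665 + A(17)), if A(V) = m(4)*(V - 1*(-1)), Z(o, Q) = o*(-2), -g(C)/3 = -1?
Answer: 2*I*√1173 ≈ 68.498*I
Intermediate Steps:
g(C) = 3 (g(C) = -3*(-1) = 3)
H(S) = -1 (H(S) = -4 + 3 = -1)
Z(o, Q) = -2*o
m(v) = (-1 + v)/(-6 + v) (m(v) = (v - 1)/(v - 2*3) = (-1 + v)/(v - 6) = (-1 + v)/(-6 + v))
A(V) = -3/2 - 3*V/2 (A(V) = ((-1 + 4)/(-6 + 4))*(V - 1*(-1)) = (3/(-2))*(V + 1) = (-½*3)*(1 + V) = -3*(1 + V)/2 = -3/2 - 3*V/2)
√(-4665 + A(17)) = √(-4665 + (-3/2 - 3/2*17)) = √(-4665 + (-3/2 - 51/2)) = √(-4665 - 27) = √(-4692) = 2*I*√1173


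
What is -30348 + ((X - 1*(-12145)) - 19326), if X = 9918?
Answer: -27611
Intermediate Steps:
-30348 + ((X - 1*(-12145)) - 19326) = -30348 + ((9918 - 1*(-12145)) - 19326) = -30348 + ((9918 + 12145) - 19326) = -30348 + (22063 - 19326) = -30348 + 2737 = -27611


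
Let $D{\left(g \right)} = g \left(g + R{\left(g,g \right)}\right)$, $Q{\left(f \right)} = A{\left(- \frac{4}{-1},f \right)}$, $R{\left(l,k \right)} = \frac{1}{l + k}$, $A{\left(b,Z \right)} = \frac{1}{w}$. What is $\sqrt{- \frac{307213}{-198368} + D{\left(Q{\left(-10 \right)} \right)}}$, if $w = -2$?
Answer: $\frac{\sqrt{5653351622}}{49592} \approx 1.5161$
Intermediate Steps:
$A{\left(b,Z \right)} = - \frac{1}{2}$ ($A{\left(b,Z \right)} = \frac{1}{-2} = - \frac{1}{2}$)
$R{\left(l,k \right)} = \frac{1}{k + l}$
$Q{\left(f \right)} = - \frac{1}{2}$
$D{\left(g \right)} = g \left(g + \frac{1}{2 g}\right)$ ($D{\left(g \right)} = g \left(g + \frac{1}{g + g}\right) = g \left(g + \frac{1}{2 g}\right)$)
$\sqrt{- \frac{307213}{-198368} + D{\left(Q{\left(-10 \right)} \right)}} = \sqrt{- \frac{307213}{-198368} + \left(\frac{1}{2} + \left(- \frac{1}{2}\right)^{2}\right)} = \sqrt{\left(-307213\right) \left(- \frac{1}{198368}\right) + \left(\frac{1}{2} + \frac{1}{4}\right)} = \sqrt{\frac{307213}{198368} + \frac{3}{4}} = \sqrt{\frac{455989}{198368}} = \frac{\sqrt{5653351622}}{49592}$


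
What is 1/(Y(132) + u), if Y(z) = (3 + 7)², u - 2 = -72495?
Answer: -1/72393 ≈ -1.3813e-5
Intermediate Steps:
u = -72493 (u = 2 - 72495 = -72493)
Y(z) = 100 (Y(z) = 10² = 100)
1/(Y(132) + u) = 1/(100 - 72493) = 1/(-72393) = -1/72393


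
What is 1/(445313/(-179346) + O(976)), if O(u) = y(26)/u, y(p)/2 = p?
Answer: -21880212/53162437 ≈ -0.41157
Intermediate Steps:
y(p) = 2*p
O(u) = 52/u (O(u) = (2*26)/u = 52/u)
1/(445313/(-179346) + O(976)) = 1/(445313/(-179346) + 52/976) = 1/(445313*(-1/179346) + 52*(1/976)) = 1/(-445313/179346 + 13/244) = 1/(-53162437/21880212) = -21880212/53162437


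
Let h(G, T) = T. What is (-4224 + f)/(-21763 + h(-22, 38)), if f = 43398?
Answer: -39174/21725 ≈ -1.8032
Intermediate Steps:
(-4224 + f)/(-21763 + h(-22, 38)) = (-4224 + 43398)/(-21763 + 38) = 39174/(-21725) = 39174*(-1/21725) = -39174/21725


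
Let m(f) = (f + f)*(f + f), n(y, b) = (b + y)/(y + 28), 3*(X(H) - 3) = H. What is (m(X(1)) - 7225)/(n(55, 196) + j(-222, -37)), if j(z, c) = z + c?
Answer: 5363875/191214 ≈ 28.052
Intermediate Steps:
X(H) = 3 + H/3
n(y, b) = (b + y)/(28 + y)
j(z, c) = c + z
m(f) = 4*f**2 (m(f) = (2*f)*(2*f) = 4*f**2)
(m(X(1)) - 7225)/(n(55, 196) + j(-222, -37)) = (4*(3 + (1/3)*1)**2 - 7225)/((196 + 55)/(28 + 55) + (-37 - 222)) = (4*(3 + 1/3)**2 - 7225)/(251/83 - 259) = (4*(10/3)**2 - 7225)/((1/83)*251 - 259) = (4*(100/9) - 7225)/(251/83 - 259) = (400/9 - 7225)/(-21246/83) = -64625/9*(-83/21246) = 5363875/191214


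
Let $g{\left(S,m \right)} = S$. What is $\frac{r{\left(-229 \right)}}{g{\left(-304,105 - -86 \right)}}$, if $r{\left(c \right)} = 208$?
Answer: $- \frac{13}{19} \approx -0.68421$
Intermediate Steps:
$\frac{r{\left(-229 \right)}}{g{\left(-304,105 - -86 \right)}} = \frac{208}{-304} = 208 \left(- \frac{1}{304}\right) = - \frac{13}{19}$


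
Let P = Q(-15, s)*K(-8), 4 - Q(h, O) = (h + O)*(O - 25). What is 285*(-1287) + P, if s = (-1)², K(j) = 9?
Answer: -369783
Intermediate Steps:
s = 1
Q(h, O) = 4 - (-25 + O)*(O + h) (Q(h, O) = 4 - (h + O)*(O - 25) = 4 - (O + h)*(-25 + O) = 4 - (-25 + O)*(O + h))
P = -2988 (P = (4 - 1*1² + 25*1 + 25*(-15) - 1*1*(-15))*9 = (4 - 1*1 + 25 - 375 + 15)*9 = (4 - 1 + 25 - 375 + 15)*9 = -332*9 = -2988)
285*(-1287) + P = 285*(-1287) - 2988 = -366795 - 2988 = -369783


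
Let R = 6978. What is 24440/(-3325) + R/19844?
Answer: -46178551/6598130 ≈ -6.9987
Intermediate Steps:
24440/(-3325) + R/19844 = 24440/(-3325) + 6978/19844 = 24440*(-1/3325) + 6978*(1/19844) = -4888/665 + 3489/9922 = -46178551/6598130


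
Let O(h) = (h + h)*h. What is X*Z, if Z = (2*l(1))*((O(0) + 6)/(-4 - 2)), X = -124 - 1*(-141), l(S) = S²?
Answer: -34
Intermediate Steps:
O(h) = 2*h² (O(h) = (2*h)*h = 2*h²)
X = 17 (X = -124 + 141 = 17)
Z = -2 (Z = (2*1²)*((2*0² + 6)/(-4 - 2)) = (2*1)*((2*0 + 6)/(-6)) = 2*((0 + 6)*(-⅙)) = 2*(6*(-⅙)) = 2*(-1) = -2)
X*Z = 17*(-2) = -34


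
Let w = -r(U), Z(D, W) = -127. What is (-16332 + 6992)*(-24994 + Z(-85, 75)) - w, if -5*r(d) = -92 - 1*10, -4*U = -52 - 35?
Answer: 1173150802/5 ≈ 2.3463e+8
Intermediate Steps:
U = 87/4 (U = -(-52 - 35)/4 = -¼*(-87) = 87/4 ≈ 21.750)
r(d) = 102/5 (r(d) = -(-92 - 1*10)/5 = -(-92 - 10)/5 = -⅕*(-102) = 102/5)
w = -102/5 (w = -1*102/5 = -102/5 ≈ -20.400)
(-16332 + 6992)*(-24994 + Z(-85, 75)) - w = (-16332 + 6992)*(-24994 - 127) - 1*(-102/5) = -9340*(-25121) + 102/5 = 234630140 + 102/5 = 1173150802/5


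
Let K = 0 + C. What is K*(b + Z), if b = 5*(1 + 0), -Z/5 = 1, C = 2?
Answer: 0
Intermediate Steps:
Z = -5 (Z = -5*1 = -5)
b = 5 (b = 5*1 = 5)
K = 2 (K = 0 + 2 = 2)
K*(b + Z) = 2*(5 - 5) = 2*0 = 0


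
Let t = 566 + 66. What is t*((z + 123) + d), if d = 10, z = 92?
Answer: 142200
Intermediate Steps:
t = 632
t*((z + 123) + d) = 632*((92 + 123) + 10) = 632*(215 + 10) = 632*225 = 142200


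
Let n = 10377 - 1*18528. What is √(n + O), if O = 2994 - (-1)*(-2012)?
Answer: I*√7169 ≈ 84.67*I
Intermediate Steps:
n = -8151 (n = 10377 - 18528 = -8151)
O = 982 (O = 2994 - 1*2012 = 2994 - 2012 = 982)
√(n + O) = √(-8151 + 982) = √(-7169) = I*√7169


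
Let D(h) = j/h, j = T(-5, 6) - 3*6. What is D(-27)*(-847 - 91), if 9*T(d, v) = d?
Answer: -156646/243 ≈ -644.63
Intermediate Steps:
T(d, v) = d/9
j = -167/9 (j = (⅑)*(-5) - 3*6 = -5/9 - 18 = -167/9 ≈ -18.556)
D(h) = -167/(9*h)
D(-27)*(-847 - 91) = (-167/9/(-27))*(-847 - 91) = -167/9*(-1/27)*(-938) = (167/243)*(-938) = -156646/243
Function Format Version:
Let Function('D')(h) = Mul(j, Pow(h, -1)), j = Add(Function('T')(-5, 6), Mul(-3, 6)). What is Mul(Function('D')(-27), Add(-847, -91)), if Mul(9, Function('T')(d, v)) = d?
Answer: Rational(-156646, 243) ≈ -644.63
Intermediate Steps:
Function('T')(d, v) = Mul(Rational(1, 9), d)
j = Rational(-167, 9) (j = Add(Mul(Rational(1, 9), -5), Mul(-3, 6)) = Add(Rational(-5, 9), -18) = Rational(-167, 9) ≈ -18.556)
Function('D')(h) = Mul(Rational(-167, 9), Pow(h, -1))
Mul(Function('D')(-27), Add(-847, -91)) = Mul(Mul(Rational(-167, 9), Pow(-27, -1)), Add(-847, -91)) = Mul(Mul(Rational(-167, 9), Rational(-1, 27)), -938) = Mul(Rational(167, 243), -938) = Rational(-156646, 243)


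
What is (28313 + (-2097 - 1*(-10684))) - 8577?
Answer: 28323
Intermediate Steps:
(28313 + (-2097 - 1*(-10684))) - 8577 = (28313 + (-2097 + 10684)) - 8577 = (28313 + 8587) - 8577 = 36900 - 8577 = 28323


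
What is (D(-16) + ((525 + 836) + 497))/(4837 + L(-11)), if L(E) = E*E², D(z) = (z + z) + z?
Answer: 905/1753 ≈ 0.51626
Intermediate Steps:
D(z) = 3*z (D(z) = 2*z + z = 3*z)
L(E) = E³
(D(-16) + ((525 + 836) + 497))/(4837 + L(-11)) = (3*(-16) + ((525 + 836) + 497))/(4837 + (-11)³) = (-48 + (1361 + 497))/(4837 - 1331) = (-48 + 1858)/3506 = 1810*(1/3506) = 905/1753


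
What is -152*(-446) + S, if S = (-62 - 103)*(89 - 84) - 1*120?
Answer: 66847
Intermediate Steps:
S = -945 (S = -165*5 - 120 = -825 - 120 = -945)
-152*(-446) + S = -152*(-446) - 945 = 67792 - 945 = 66847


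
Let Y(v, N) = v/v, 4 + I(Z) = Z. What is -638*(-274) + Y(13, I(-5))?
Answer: 174813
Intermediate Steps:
I(Z) = -4 + Z
Y(v, N) = 1
-638*(-274) + Y(13, I(-5)) = -638*(-274) + 1 = 174812 + 1 = 174813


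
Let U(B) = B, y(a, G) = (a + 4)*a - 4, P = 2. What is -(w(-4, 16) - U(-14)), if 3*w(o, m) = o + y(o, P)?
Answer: -34/3 ≈ -11.333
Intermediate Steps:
y(a, G) = -4 + a*(4 + a) (y(a, G) = (4 + a)*a - 4 = a*(4 + a) - 4 = -4 + a*(4 + a))
w(o, m) = -4/3 + o²/3 + 5*o/3 (w(o, m) = (o + (-4 + o² + 4*o))/3 = (-4 + o² + 5*o)/3 = -4/3 + o²/3 + 5*o/3)
-(w(-4, 16) - U(-14)) = -((-4/3 + (⅓)*(-4)² + (5/3)*(-4)) - 1*(-14)) = -((-4/3 + (⅓)*16 - 20/3) + 14) = -((-4/3 + 16/3 - 20/3) + 14) = -(-8/3 + 14) = -1*34/3 = -34/3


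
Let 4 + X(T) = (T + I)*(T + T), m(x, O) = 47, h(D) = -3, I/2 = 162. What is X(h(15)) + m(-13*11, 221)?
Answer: -1883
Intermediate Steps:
I = 324 (I = 2*162 = 324)
X(T) = -4 + 2*T*(324 + T) (X(T) = -4 + (T + 324)*(T + T) = -4 + (324 + T)*(2*T) = -4 + 2*T*(324 + T))
X(h(15)) + m(-13*11, 221) = (-4 + 2*(-3)**2 + 648*(-3)) + 47 = (-4 + 2*9 - 1944) + 47 = (-4 + 18 - 1944) + 47 = -1930 + 47 = -1883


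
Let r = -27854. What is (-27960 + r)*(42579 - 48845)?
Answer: 349730524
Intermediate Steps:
(-27960 + r)*(42579 - 48845) = (-27960 - 27854)*(42579 - 48845) = -55814*(-6266) = 349730524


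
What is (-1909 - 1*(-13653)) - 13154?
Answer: -1410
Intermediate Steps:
(-1909 - 1*(-13653)) - 13154 = (-1909 + 13653) - 13154 = 11744 - 13154 = -1410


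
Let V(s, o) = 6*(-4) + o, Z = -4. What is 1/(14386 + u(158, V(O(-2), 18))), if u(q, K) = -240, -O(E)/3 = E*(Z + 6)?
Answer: 1/14146 ≈ 7.0691e-5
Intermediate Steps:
O(E) = -6*E (O(E) = -3*E*(-4 + 6) = -3*E*2 = -6*E)
V(s, o) = -24 + o
1/(14386 + u(158, V(O(-2), 18))) = 1/(14386 - 240) = 1/14146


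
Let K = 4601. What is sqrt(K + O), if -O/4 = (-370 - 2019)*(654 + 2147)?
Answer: sqrt(26770957) ≈ 5174.1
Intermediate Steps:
O = 26766356 (O = -4*(-370 - 2019)*(654 + 2147) = -(-9556)*2801 = -4*(-6691589) = 26766356)
sqrt(K + O) = sqrt(4601 + 26766356) = sqrt(26770957)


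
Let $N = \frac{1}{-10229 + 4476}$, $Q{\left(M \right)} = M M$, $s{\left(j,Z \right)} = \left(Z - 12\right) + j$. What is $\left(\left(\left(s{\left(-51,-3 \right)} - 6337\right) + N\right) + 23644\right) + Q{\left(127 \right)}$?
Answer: $\frac{191977609}{5753} \approx 33370.0$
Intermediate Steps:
$s{\left(j,Z \right)} = -12 + Z + j$ ($s{\left(j,Z \right)} = \left(-12 + Z\right) + j = -12 + Z + j$)
$Q{\left(M \right)} = M^{2}$
$N = - \frac{1}{5753}$ ($N = \frac{1}{-5753} = - \frac{1}{5753} \approx -0.00017382$)
$\left(\left(\left(s{\left(-51,-3 \right)} - 6337\right) + N\right) + 23644\right) + Q{\left(127 \right)} = \left(\left(\left(\left(-12 - 3 - 51\right) - 6337\right) - \frac{1}{5753}\right) + 23644\right) + 127^{2} = \left(\left(\left(-66 - 6337\right) - \frac{1}{5753}\right) + 23644\right) + 16129 = \left(\left(-6403 - \frac{1}{5753}\right) + 23644\right) + 16129 = \left(- \frac{36836460}{5753} + 23644\right) + 16129 = \frac{99187472}{5753} + 16129 = \frac{191977609}{5753}$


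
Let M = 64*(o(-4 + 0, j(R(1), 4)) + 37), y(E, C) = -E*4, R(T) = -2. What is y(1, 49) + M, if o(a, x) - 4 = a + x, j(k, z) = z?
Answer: 2620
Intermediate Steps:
y(E, C) = -4*E
o(a, x) = 4 + a + x (o(a, x) = 4 + (a + x) = 4 + a + x)
M = 2624 (M = 64*((4 + (-4 + 0) + 4) + 37) = 64*((4 - 4 + 4) + 37) = 64*(4 + 37) = 64*41 = 2624)
y(1, 49) + M = -4*1 + 2624 = -4 + 2624 = 2620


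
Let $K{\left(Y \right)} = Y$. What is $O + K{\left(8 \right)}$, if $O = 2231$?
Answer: $2239$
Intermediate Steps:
$O + K{\left(8 \right)} = 2231 + 8 = 2239$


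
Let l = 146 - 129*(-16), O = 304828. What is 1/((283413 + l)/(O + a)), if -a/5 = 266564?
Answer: -1027992/285623 ≈ -3.5991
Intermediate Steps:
l = 2210 (l = 146 + 2064 = 2210)
a = -1332820 (a = -5*266564 = -1332820)
1/((283413 + l)/(O + a)) = 1/((283413 + 2210)/(304828 - 1332820)) = 1/(285623/(-1027992)) = 1/(285623*(-1/1027992)) = 1/(-285623/1027992) = -1027992/285623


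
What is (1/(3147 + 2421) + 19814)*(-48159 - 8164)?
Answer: -6213798534019/5568 ≈ -1.1160e+9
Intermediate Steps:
(1/(3147 + 2421) + 19814)*(-48159 - 8164) = (1/5568 + 19814)*(-56323) = (110324353/5568)*(-56323) = -6213798534019/5568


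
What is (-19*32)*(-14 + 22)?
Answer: -4864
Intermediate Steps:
(-19*32)*(-14 + 22) = -608*8 = -4864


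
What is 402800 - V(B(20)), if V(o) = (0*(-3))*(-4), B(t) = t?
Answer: 402800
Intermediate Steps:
V(o) = 0 (V(o) = 0*(-4) = 0)
402800 - V(B(20)) = 402800 - 1*0 = 402800 + 0 = 402800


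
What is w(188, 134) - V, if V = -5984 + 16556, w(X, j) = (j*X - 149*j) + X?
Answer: -5158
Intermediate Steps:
w(X, j) = X - 149*j + X*j (w(X, j) = (X*j - 149*j) + X = (-149*j + X*j) + X = X - 149*j + X*j)
V = 10572
w(188, 134) - V = (188 - 149*134 + 188*134) - 1*10572 = (188 - 19966 + 25192) - 10572 = 5414 - 10572 = -5158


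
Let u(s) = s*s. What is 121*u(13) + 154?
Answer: 20603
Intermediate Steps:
u(s) = s²
121*u(13) + 154 = 121*13² + 154 = 121*169 + 154 = 20449 + 154 = 20603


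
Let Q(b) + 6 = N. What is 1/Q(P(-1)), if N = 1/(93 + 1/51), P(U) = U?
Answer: -4744/28413 ≈ -0.16697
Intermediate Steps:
N = 51/4744 (N = 1/(93 + 1/51) = 1/(4744/51) = 51/4744 ≈ 0.010750)
Q(b) = -28413/4744 (Q(b) = -6 + 51/4744 = -28413/4744)
1/Q(P(-1)) = 1/(-28413/4744) = -4744/28413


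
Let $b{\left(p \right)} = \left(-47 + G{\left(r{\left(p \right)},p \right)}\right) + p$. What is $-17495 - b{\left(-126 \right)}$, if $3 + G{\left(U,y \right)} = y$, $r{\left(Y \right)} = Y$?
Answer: $-17193$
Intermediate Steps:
$G{\left(U,y \right)} = -3 + y$
$b{\left(p \right)} = -50 + 2 p$ ($b{\left(p \right)} = \left(-47 + \left(-3 + p\right)\right) + p = \left(-50 + p\right) + p = -50 + 2 p$)
$-17495 - b{\left(-126 \right)} = -17495 - \left(-50 + 2 \left(-126\right)\right) = -17495 - \left(-50 - 252\right) = -17495 - -302 = -17495 + 302 = -17193$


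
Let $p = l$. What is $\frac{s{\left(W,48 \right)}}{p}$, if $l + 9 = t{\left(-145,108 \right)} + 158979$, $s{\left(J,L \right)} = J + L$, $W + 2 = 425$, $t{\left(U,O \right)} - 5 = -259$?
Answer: $\frac{471}{158716} \approx 0.0029676$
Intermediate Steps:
$t{\left(U,O \right)} = -254$ ($t{\left(U,O \right)} = 5 - 259 = -254$)
$W = 423$ ($W = -2 + 425 = 423$)
$l = 158716$ ($l = -9 + \left(-254 + 158979\right) = -9 + 158725 = 158716$)
$p = 158716$
$\frac{s{\left(W,48 \right)}}{p} = \frac{423 + 48}{158716} = 471 \cdot \frac{1}{158716} = \frac{471}{158716}$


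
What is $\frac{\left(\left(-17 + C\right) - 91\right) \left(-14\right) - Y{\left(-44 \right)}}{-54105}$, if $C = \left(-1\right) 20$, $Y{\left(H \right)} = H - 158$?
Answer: $- \frac{1994}{54105} \approx -0.036854$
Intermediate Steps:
$Y{\left(H \right)} = -158 + H$
$C = -20$
$\frac{\left(\left(-17 + C\right) - 91\right) \left(-14\right) - Y{\left(-44 \right)}}{-54105} = \frac{\left(\left(-17 - 20\right) - 91\right) \left(-14\right) - \left(-158 - 44\right)}{-54105} = \left(\left(-37 - 91\right) \left(-14\right) - -202\right) \left(- \frac{1}{54105}\right) = \left(\left(-128\right) \left(-14\right) + 202\right) \left(- \frac{1}{54105}\right) = \left(1792 + 202\right) \left(- \frac{1}{54105}\right) = 1994 \left(- \frac{1}{54105}\right) = - \frac{1994}{54105}$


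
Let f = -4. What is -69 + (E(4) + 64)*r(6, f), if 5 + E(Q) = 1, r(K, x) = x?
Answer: -309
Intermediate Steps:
E(Q) = -4 (E(Q) = -5 + 1 = -4)
-69 + (E(4) + 64)*r(6, f) = -69 + (-4 + 64)*(-4) = -69 + 60*(-4) = -69 - 240 = -309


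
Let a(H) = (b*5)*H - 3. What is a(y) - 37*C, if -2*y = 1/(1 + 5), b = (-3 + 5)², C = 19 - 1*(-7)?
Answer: -2900/3 ≈ -966.67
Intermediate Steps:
C = 26 (C = 19 + 7 = 26)
b = 4 (b = 2² = 4)
y = -1/12 (y = -1/(2*(1 + 5)) = -½/6 = -½*⅙ = -1/12 ≈ -0.083333)
a(H) = -3 + 20*H (a(H) = (4*5)*H - 3 = 20*H - 3 = -3 + 20*H)
a(y) - 37*C = (-3 + 20*(-1/12)) - 37*26 = (-3 - 5/3) - 962 = -14/3 - 962 = -2900/3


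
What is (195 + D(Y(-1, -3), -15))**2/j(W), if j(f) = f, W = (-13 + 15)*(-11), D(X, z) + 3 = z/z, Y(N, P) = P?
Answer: -37249/22 ≈ -1693.1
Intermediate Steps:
D(X, z) = -2 (D(X, z) = -3 + z/z = -3 + 1 = -2)
W = -22 (W = 2*(-11) = -22)
(195 + D(Y(-1, -3), -15))**2/j(W) = (195 - 2)**2/(-22) = 193**2*(-1/22) = 37249*(-1/22) = -37249/22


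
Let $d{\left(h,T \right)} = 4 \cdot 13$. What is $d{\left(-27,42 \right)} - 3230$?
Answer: $-3178$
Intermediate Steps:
$d{\left(h,T \right)} = 52$
$d{\left(-27,42 \right)} - 3230 = 52 - 3230 = -3178$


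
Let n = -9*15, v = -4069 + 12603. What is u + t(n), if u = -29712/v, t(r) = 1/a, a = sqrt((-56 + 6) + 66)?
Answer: -55157/17068 ≈ -3.2316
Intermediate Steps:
v = 8534
n = -135
a = 4 (a = sqrt(-50 + 66) = sqrt(16) = 4)
t(r) = 1/4
u = -14856/4267 (u = -29712/8534 = -29712*1/8534 = -14856/4267 ≈ -3.4816)
u + t(n) = -14856/4267 + 1/4 = -55157/17068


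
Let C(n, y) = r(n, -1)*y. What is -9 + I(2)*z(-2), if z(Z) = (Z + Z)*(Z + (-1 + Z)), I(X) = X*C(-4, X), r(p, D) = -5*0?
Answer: -9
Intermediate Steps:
r(p, D) = 0
C(n, y) = 0 (C(n, y) = 0*y = 0)
I(X) = 0 (I(X) = X*0 = 0)
z(Z) = 2*Z*(-1 + 2*Z) (z(Z) = (2*Z)*(-1 + 2*Z) = 2*Z*(-1 + 2*Z))
-9 + I(2)*z(-2) = -9 + 0*(2*(-2)*(-1 + 2*(-2))) = -9 + 0*(2*(-2)*(-1 - 4)) = -9 + 0*(2*(-2)*(-5)) = -9 + 0*20 = -9 + 0 = -9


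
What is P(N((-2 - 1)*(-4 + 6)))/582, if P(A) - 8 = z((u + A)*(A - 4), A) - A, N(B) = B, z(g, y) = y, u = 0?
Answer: 4/291 ≈ 0.013746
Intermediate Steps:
P(A) = 8 (P(A) = 8 + (A - A) = 8 + 0 = 8)
P(N((-2 - 1)*(-4 + 6)))/582 = 8/582 = 8*(1/582) = 4/291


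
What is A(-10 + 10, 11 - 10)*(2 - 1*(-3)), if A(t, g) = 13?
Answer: 65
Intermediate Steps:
A(-10 + 10, 11 - 10)*(2 - 1*(-3)) = 13*(2 - 1*(-3)) = 13*(2 + 3) = 13*5 = 65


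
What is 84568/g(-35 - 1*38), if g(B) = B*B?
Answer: 84568/5329 ≈ 15.869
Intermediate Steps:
g(B) = B**2
84568/g(-35 - 1*38) = 84568/((-35 - 1*38)**2) = 84568/((-35 - 38)**2) = 84568/((-73)**2) = 84568/5329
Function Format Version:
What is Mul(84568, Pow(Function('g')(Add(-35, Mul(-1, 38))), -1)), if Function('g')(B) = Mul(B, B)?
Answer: Rational(84568, 5329) ≈ 15.869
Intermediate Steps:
Function('g')(B) = Pow(B, 2)
Mul(84568, Pow(Function('g')(Add(-35, Mul(-1, 38))), -1)) = Mul(84568, Pow(Pow(Add(-35, Mul(-1, 38)), 2), -1)) = Mul(84568, Pow(Pow(Add(-35, -38), 2), -1)) = Mul(84568, Pow(Pow(-73, 2), -1)) = Mul(84568, Pow(5329, -1)) = Mul(84568, Rational(1, 5329)) = Rational(84568, 5329)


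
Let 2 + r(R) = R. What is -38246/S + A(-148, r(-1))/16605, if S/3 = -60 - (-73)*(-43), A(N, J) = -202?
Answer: 211045412/53119395 ≈ 3.9730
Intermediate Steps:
r(R) = -2 + R
S = -9597 (S = 3*(-60 - (-73)*(-43)) = 3*(-60 - 73*43) = 3*(-60 - 3139) = 3*(-3199) = -9597)
-38246/S + A(-148, r(-1))/16605 = -38246/(-9597) - 202/16605 = -38246*(-1/9597) - 202*1/16605 = 38246/9597 - 202/16605 = 211045412/53119395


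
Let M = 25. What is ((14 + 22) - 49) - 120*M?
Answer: -3013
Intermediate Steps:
((14 + 22) - 49) - 120*M = ((14 + 22) - 49) - 120*25 = (36 - 49) - 3000 = -13 - 3000 = -3013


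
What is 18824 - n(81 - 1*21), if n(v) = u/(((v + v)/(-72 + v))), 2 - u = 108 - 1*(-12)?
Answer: 94061/5 ≈ 18812.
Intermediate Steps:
u = -118 (u = 2 - (108 - 1*(-12)) = 2 - (108 + 12) = 2 - 1*120 = 2 - 120 = -118)
n(v) = -59*(-72 + v)/v (n(v) = -118*(-72 + v)/(v + v) = -118*(-72 + v)/(2*v) = -59*(-72 + v)/v)
18824 - n(81 - 1*21) = 18824 - (-59 + 4248/(81 - 1*21)) = 18824 - (-59 + 4248/(81 - 21)) = 18824 - (-59 + 4248/60) = 18824 - (-59 + 4248*(1/60)) = 18824 - (-59 + 354/5) = 18824 - 1*59/5 = 18824 - 59/5 = 94061/5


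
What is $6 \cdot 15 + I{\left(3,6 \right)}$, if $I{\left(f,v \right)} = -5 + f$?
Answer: $88$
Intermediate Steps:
$6 \cdot 15 + I{\left(3,6 \right)} = 6 \cdot 15 + \left(-5 + 3\right) = 90 - 2 = 88$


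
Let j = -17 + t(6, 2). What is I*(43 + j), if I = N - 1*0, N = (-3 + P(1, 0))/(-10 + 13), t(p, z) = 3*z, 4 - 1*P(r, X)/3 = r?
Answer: 64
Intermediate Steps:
P(r, X) = 12 - 3*r
N = 2 (N = (-3 + (12 - 3*1))/(-10 + 13) = (-3 + (12 - 3))/3 = (-3 + 9)*(1/3) = 6*(1/3) = 2)
j = -11 (j = -17 + 3*2 = -17 + 6 = -11)
I = 2 (I = 2 - 1*0 = 2 + 0 = 2)
I*(43 + j) = 2*(43 - 11) = 2*32 = 64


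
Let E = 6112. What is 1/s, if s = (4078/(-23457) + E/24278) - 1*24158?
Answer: -284744523/6878836004884 ≈ -4.1394e-5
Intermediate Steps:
s = -6878836004884/284744523 (s = (4078/(-23457) + 6112/24278) - 1*24158 = (4078*(-1/23457) + 6112*(1/24278)) - 24158 = (-4078/23457 + 3056/12139) - 24158 = 22181750/284744523 - 24158 = -6878836004884/284744523 ≈ -24158.)
1/s = 1/(-6878836004884/284744523) = -284744523/6878836004884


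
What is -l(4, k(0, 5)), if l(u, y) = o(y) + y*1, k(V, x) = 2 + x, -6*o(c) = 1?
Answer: -41/6 ≈ -6.8333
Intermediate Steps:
o(c) = -⅙ (o(c) = -⅙*1 = -⅙)
l(u, y) = -⅙ + y (l(u, y) = -⅙ + y*1 = -⅙ + y)
-l(4, k(0, 5)) = -(-⅙ + (2 + 5)) = -(-⅙ + 7) = -1*41/6 = -41/6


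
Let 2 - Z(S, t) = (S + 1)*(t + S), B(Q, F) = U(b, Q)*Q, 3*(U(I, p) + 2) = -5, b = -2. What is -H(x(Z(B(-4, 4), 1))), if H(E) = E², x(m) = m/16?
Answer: -4800481/20736 ≈ -231.50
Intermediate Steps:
U(I, p) = -11/3 (U(I, p) = -2 + (⅓)*(-5) = -2 - 5/3 = -11/3)
B(Q, F) = -11*Q/3
Z(S, t) = 2 - (1 + S)*(S + t) (Z(S, t) = 2 - (S + 1)*(t + S) = 2 - (1 + S)*(S + t))
x(m) = m/16 (x(m) = m*(1/16) = m/16)
-H(x(Z(B(-4, 4), 1))) = -((2 - (-11)*(-4)/3 - 1*1 - (-11/3*(-4))² - 1*(-11/3*(-4))*1)/16)² = -((2 - 1*44/3 - 1 - (44/3)² - 1*44/3*1)/16)² = -((2 - 44/3 - 1 - 1*1936/9 - 44/3)/16)² = -((2 - 44/3 - 1 - 1936/9 - 44/3)/16)² = -((1/16)*(-2191/9))² = -(-2191/144)² = -1*4800481/20736 = -4800481/20736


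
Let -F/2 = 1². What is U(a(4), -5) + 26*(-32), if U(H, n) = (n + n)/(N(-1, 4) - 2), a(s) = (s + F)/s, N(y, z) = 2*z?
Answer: -2501/3 ≈ -833.67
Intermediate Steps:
F = -2 (F = -2*1² = -2*1 = -2)
a(s) = (-2 + s)/s (a(s) = (s - 2)/s = (-2 + s)/s)
U(H, n) = n/3 (U(H, n) = (n + n)/(2*4 - 2) = (2*n)/(8 - 2) = (2*n)/6 = (2*n)*(⅙) = n/3)
U(a(4), -5) + 26*(-32) = (⅓)*(-5) + 26*(-32) = -5/3 - 832 = -2501/3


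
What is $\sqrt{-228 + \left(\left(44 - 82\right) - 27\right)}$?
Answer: $i \sqrt{293} \approx 17.117 i$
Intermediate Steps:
$\sqrt{-228 + \left(\left(44 - 82\right) - 27\right)} = \sqrt{-228 - 65} = \sqrt{-293} = i \sqrt{293}$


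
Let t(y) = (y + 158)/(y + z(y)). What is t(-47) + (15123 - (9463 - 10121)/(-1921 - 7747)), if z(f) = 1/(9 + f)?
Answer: 130616910299/8638358 ≈ 15121.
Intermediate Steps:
t(y) = (158 + y)/(y + 1/(9 + y)) (t(y) = (y + 158)/(y + 1/(9 + y)) = (158 + y)/(y + 1/(9 + y)))
t(-47) + (15123 - (9463 - 10121)/(-1921 - 7747)) = (9 - 47)*(158 - 47)/(1 - 47*(9 - 47)) + (15123 - (9463 - 10121)/(-1921 - 7747)) = -38*111/(1 - 47*(-38)) + (15123 - (-658)/(-9668)) = -38*111/(1 + 1786) + (15123 - (-658)*(-1)/9668) = -38*111/1787 + (15123 - 1*329/4834) = (1/1787)*(-38)*111 + (15123 - 329/4834) = -4218/1787 + 73104253/4834 = 130616910299/8638358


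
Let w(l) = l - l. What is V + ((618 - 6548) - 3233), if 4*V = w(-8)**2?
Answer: -9163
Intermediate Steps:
w(l) = 0
V = 0 (V = (1/4)*0**2 = (1/4)*0 = 0)
V + ((618 - 6548) - 3233) = 0 + ((618 - 6548) - 3233) = 0 + (-5930 - 3233) = 0 - 9163 = -9163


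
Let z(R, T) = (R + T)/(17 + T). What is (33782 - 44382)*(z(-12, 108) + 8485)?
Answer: -449745704/5 ≈ -8.9949e+7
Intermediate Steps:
z(R, T) = (R + T)/(17 + T)
(33782 - 44382)*(z(-12, 108) + 8485) = (33782 - 44382)*((-12 + 108)/(17 + 108) + 8485) = -10600*(96/125 + 8485) = -10600*1060721/125 = -449745704/5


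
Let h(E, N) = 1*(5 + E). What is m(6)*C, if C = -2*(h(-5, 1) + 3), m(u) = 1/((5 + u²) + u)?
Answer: -6/47 ≈ -0.12766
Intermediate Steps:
h(E, N) = 5 + E
m(u) = 1/(5 + u + u²)
C = -6 (C = -2*((5 - 5) + 3) = -2*(0 + 3) = -2*3 = -6)
m(6)*C = -6/(5 + 6 + 6²) = -6/(5 + 6 + 36) = -6/47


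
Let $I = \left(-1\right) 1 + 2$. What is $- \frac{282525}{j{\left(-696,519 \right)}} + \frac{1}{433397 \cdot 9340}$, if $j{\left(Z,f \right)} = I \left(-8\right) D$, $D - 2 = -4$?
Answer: $- \frac{285910213137371}{16191711920} \approx -17658.0$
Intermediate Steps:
$I = 1$ ($I = -1 + 2 = 1$)
$D = -2$ ($D = 2 - 4 = -2$)
$j{\left(Z,f \right)} = 16$ ($j{\left(Z,f \right)} = 1 \left(-8\right) \left(-2\right) = \left(-8\right) \left(-2\right) = 16$)
$- \frac{282525}{j{\left(-696,519 \right)}} + \frac{1}{433397 \cdot 9340} = - \frac{282525}{16} + \frac{1}{433397 \cdot 9340} = \left(-282525\right) \frac{1}{16} + \frac{1}{433397} \cdot \frac{1}{9340} = - \frac{282525}{16} + \frac{1}{4047927980} = - \frac{285910213137371}{16191711920}$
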